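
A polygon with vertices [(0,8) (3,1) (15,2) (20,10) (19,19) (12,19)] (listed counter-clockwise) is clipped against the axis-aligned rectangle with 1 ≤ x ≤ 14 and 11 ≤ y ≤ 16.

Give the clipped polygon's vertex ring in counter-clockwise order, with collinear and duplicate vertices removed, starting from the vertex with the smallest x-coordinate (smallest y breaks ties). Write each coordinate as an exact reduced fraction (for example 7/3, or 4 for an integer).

Clipped polygon: [(36/11,11) (14,11) (14,16) (96/11,16)]

1. After x ≥ 1: [(1,107/12) (1,17/3) (3,1) (15,2) (20,10) (19,19) (12,19)]
2. After x ≤ 14: [(1,107/12) (1,17/3) (3,1) (14,23/12) (14,19) (12,19)]
3. After y ≥ 11: [(36/11,11) (14,11) (14,19) (12,19)]
4. After y ≤ 16: [(96/11,16) (36/11,11) (14,11) (14,16)]
5. Canonical ring: [(36/11,11) (14,11) (14,16) (96/11,16)]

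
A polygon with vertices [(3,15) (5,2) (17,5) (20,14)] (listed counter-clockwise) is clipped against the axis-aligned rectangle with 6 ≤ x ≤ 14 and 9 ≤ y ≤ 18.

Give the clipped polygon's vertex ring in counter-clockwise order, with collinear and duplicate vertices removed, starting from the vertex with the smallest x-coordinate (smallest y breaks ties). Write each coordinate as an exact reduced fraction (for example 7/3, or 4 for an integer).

1. After x ≥ 6: [(6,252/17) (6,9/4) (17,5) (20,14)]
2. After x ≤ 14: [(14,244/17) (6,252/17) (6,9/4) (14,17/4)]
3. After y ≥ 9: [(14,9) (14,244/17) (6,252/17) (6,9)]
4. After y ≤ 18: [(14,9) (14,244/17) (6,252/17) (6,9)]
5. Canonical ring: [(6,9) (14,9) (14,244/17) (6,252/17)]

Clipped polygon: [(6,9) (14,9) (14,244/17) (6,252/17)]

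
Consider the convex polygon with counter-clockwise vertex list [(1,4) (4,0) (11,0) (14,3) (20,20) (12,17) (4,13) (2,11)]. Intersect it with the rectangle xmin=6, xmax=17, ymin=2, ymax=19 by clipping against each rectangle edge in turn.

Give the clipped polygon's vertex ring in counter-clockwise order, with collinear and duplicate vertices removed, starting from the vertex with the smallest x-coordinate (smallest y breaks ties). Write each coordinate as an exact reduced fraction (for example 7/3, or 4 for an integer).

Clipped polygon: [(6,2) (13,2) (14,3) (17,23/2) (17,151/8) (12,17) (6,14)]

1. After x ≥ 6: [(6,0) (11,0) (14,3) (20,20) (12,17) (6,14)]
2. After x ≤ 17: [(6,0) (11,0) (14,3) (17,23/2) (17,151/8) (12,17) (6,14)]
3. After y ≥ 2: [(6,2) (13,2) (14,3) (17,23/2) (17,151/8) (12,17) (6,14)]
4. After y ≤ 19: [(6,2) (13,2) (14,3) (17,23/2) (17,151/8) (12,17) (6,14)]
5. Canonical ring: [(6,2) (13,2) (14,3) (17,23/2) (17,151/8) (12,17) (6,14)]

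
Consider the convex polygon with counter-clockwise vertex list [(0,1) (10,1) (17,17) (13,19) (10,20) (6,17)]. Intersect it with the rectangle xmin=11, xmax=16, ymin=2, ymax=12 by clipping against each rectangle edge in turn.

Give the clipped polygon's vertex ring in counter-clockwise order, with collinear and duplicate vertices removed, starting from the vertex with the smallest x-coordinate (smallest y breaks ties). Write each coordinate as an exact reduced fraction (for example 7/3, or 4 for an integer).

Clipped polygon: [(11,23/7) (237/16,12) (11,12)]

1. After x ≥ 11: [(11,23/7) (17,17) (13,19) (11,59/3)]
2. After x ≤ 16: [(11,23/7) (16,103/7) (16,35/2) (13,19) (11,59/3)]
3. After y ≥ 2: [(11,23/7) (16,103/7) (16,35/2) (13,19) (11,59/3)]
4. After y ≤ 12: [(11,12) (11,23/7) (237/16,12)]
5. Canonical ring: [(11,23/7) (237/16,12) (11,12)]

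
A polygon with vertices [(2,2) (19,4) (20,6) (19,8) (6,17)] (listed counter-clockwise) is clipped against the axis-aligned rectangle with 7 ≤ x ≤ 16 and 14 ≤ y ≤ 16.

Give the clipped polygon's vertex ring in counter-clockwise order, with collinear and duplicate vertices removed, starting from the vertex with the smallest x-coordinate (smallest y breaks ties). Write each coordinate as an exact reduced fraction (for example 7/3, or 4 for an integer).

Clipped polygon: [(7,14) (31/3,14) (67/9,16) (7,16)]

1. After x ≥ 7: [(7,44/17) (19,4) (20,6) (19,8) (7,212/13)]
2. After x ≤ 16: [(7,44/17) (16,62/17) (16,131/13) (7,212/13)]
3. After y ≥ 14: [(7,14) (31/3,14) (7,212/13)]
4. After y ≤ 16: [(7,16) (7,14) (31/3,14) (67/9,16)]
5. Canonical ring: [(7,14) (31/3,14) (67/9,16) (7,16)]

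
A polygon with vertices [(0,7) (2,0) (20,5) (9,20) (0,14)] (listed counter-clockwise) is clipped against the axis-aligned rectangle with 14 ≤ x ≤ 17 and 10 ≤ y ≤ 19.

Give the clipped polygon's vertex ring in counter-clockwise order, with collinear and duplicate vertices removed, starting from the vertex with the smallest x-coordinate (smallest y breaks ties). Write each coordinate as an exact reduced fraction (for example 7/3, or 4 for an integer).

1. After x ≥ 14: [(14,10/3) (20,5) (14,145/11)]
2. After x ≤ 17: [(14,10/3) (17,25/6) (17,100/11) (14,145/11)]
3. After y ≥ 10: [(14,10) (49/3,10) (14,145/11)]
4. After y ≤ 19: [(14,10) (49/3,10) (14,145/11)]
5. Canonical ring: [(14,10) (49/3,10) (14,145/11)]

Clipped polygon: [(14,10) (49/3,10) (14,145/11)]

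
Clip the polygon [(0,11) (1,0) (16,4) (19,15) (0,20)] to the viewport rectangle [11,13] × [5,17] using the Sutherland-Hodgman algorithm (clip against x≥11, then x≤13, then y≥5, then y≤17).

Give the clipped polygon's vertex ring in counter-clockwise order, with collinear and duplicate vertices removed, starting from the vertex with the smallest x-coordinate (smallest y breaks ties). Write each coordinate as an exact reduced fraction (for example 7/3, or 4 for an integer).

1. After x ≥ 11: [(11,8/3) (16,4) (19,15) (11,325/19)]
2. After x ≤ 13: [(11,8/3) (13,16/5) (13,315/19) (11,325/19)]
3. After y ≥ 5: [(11,5) (13,5) (13,315/19) (11,325/19)]
4. After y ≤ 17: [(11,17) (11,5) (13,5) (13,315/19) (57/5,17)]
5. Canonical ring: [(11,5) (13,5) (13,315/19) (57/5,17) (11,17)]

Clipped polygon: [(11,5) (13,5) (13,315/19) (57/5,17) (11,17)]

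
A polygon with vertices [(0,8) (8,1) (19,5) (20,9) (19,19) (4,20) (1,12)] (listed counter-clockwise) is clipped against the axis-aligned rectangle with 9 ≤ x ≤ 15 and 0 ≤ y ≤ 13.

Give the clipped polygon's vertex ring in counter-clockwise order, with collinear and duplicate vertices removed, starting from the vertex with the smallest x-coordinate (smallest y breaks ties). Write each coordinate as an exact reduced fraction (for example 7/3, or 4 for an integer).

Clipped polygon: [(9,15/11) (15,39/11) (15,13) (9,13)]

1. After x ≥ 9: [(9,15/11) (19,5) (20,9) (19,19) (9,59/3)]
2. After x ≤ 15: [(9,15/11) (15,39/11) (15,289/15) (9,59/3)]
3. After y ≥ 0: [(9,15/11) (15,39/11) (15,289/15) (9,59/3)]
4. After y ≤ 13: [(9,13) (9,15/11) (15,39/11) (15,13)]
5. Canonical ring: [(9,15/11) (15,39/11) (15,13) (9,13)]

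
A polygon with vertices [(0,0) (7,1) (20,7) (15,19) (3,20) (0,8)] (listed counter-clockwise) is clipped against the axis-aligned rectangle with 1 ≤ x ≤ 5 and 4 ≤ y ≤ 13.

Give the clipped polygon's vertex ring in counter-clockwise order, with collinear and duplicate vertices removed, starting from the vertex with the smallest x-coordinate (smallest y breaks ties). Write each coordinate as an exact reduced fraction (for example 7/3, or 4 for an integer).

Clipped polygon: [(1,4) (5,4) (5,13) (5/4,13) (1,12)]

1. After x ≥ 1: [(1,1/7) (7,1) (20,7) (15,19) (3,20) (1,12)]
2. After x ≤ 5: [(1,1/7) (5,5/7) (5,119/6) (3,20) (1,12)]
3. After y ≥ 4: [(1,4) (5,4) (5,119/6) (3,20) (1,12)]
4. After y ≤ 13: [(1,4) (5,4) (5,13) (5/4,13) (1,12)]
5. Canonical ring: [(1,4) (5,4) (5,13) (5/4,13) (1,12)]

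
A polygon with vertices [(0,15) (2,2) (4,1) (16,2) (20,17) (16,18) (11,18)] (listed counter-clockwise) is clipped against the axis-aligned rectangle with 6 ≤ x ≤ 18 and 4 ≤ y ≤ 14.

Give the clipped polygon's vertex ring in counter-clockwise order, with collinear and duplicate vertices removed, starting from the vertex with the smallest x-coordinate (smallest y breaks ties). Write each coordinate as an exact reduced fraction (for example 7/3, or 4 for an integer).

1. After x ≥ 6: [(6,183/11) (6,7/6) (16,2) (20,17) (16,18) (11,18)]
2. After x ≤ 18: [(6,183/11) (6,7/6) (16,2) (18,19/2) (18,35/2) (16,18) (11,18)]
3. After y ≥ 4: [(6,183/11) (6,4) (248/15,4) (18,19/2) (18,35/2) (16,18) (11,18)]
4. After y ≤ 14: [(6,14) (6,4) (248/15,4) (18,19/2) (18,14)]
5. Canonical ring: [(6,4) (248/15,4) (18,19/2) (18,14) (6,14)]

Clipped polygon: [(6,4) (248/15,4) (18,19/2) (18,14) (6,14)]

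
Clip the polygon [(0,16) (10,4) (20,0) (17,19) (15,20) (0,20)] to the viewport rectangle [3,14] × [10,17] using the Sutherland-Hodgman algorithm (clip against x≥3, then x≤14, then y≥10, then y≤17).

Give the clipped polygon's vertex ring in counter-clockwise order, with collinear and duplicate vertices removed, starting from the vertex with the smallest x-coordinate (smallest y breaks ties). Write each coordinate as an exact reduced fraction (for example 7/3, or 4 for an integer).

1. After x ≥ 3: [(3,62/5) (10,4) (20,0) (17,19) (15,20) (3,20)]
2. After x ≤ 14: [(3,62/5) (10,4) (14,12/5) (14,20) (3,20)]
3. After y ≥ 10: [(3,62/5) (5,10) (14,10) (14,20) (3,20)]
4. After y ≤ 17: [(3,17) (3,62/5) (5,10) (14,10) (14,17)]
5. Canonical ring: [(3,62/5) (5,10) (14,10) (14,17) (3,17)]

Clipped polygon: [(3,62/5) (5,10) (14,10) (14,17) (3,17)]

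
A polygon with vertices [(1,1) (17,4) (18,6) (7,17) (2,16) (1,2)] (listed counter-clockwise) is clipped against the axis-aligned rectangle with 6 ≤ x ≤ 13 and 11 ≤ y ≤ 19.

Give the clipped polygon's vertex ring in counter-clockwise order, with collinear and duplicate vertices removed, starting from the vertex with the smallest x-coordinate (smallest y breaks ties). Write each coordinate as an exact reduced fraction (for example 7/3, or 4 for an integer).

1. After x ≥ 6: [(6,31/16) (17,4) (18,6) (7,17) (6,84/5)]
2. After x ≤ 13: [(6,31/16) (13,13/4) (13,11) (7,17) (6,84/5)]
3. After y ≥ 11: [(6,11) (13,11) (13,11) (7,17) (6,84/5)]
4. After y ≤ 19: [(6,11) (13,11) (13,11) (7,17) (6,84/5)]
5. Canonical ring: [(6,11) (13,11) (7,17) (6,84/5)]

Clipped polygon: [(6,11) (13,11) (7,17) (6,84/5)]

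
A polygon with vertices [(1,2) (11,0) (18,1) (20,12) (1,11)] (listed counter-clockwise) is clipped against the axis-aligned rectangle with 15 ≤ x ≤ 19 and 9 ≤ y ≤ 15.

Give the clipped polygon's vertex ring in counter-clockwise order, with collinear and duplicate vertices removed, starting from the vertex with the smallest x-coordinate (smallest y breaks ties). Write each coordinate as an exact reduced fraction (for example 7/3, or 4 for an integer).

Clipped polygon: [(15,9) (19,9) (19,227/19) (15,223/19)]

1. After x ≥ 15: [(15,4/7) (18,1) (20,12) (15,223/19)]
2. After x ≤ 19: [(15,4/7) (18,1) (19,13/2) (19,227/19) (15,223/19)]
3. After y ≥ 9: [(15,9) (19,9) (19,227/19) (15,223/19)]
4. After y ≤ 15: [(15,9) (19,9) (19,227/19) (15,223/19)]
5. Canonical ring: [(15,9) (19,9) (19,227/19) (15,223/19)]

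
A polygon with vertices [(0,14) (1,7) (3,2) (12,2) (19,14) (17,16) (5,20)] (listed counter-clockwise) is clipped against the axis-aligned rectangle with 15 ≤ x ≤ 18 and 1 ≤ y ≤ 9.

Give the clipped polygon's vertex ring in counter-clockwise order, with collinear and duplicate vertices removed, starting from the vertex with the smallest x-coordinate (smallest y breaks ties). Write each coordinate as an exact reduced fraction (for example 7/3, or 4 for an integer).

Clipped polygon: [(15,50/7) (193/12,9) (15,9)]

1. After x ≥ 15: [(15,50/7) (19,14) (17,16) (15,50/3)]
2. After x ≤ 18: [(15,50/7) (18,86/7) (18,15) (17,16) (15,50/3)]
3. After y ≥ 1: [(15,50/7) (18,86/7) (18,15) (17,16) (15,50/3)]
4. After y ≤ 9: [(15,9) (15,50/7) (193/12,9)]
5. Canonical ring: [(15,50/7) (193/12,9) (15,9)]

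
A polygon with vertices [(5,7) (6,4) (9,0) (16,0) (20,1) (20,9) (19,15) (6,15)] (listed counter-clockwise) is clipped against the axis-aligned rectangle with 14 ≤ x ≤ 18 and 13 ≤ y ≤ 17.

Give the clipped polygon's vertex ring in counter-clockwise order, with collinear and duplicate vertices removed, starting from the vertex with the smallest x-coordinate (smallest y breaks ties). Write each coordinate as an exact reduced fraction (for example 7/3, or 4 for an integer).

1. After x ≥ 14: [(14,0) (16,0) (20,1) (20,9) (19,15) (14,15)]
2. After x ≤ 18: [(14,0) (16,0) (18,1/2) (18,15) (14,15)]
3. After y ≥ 13: [(14,13) (18,13) (18,15) (14,15)]
4. After y ≤ 17: [(14,13) (18,13) (18,15) (14,15)]
5. Canonical ring: [(14,13) (18,13) (18,15) (14,15)]

Clipped polygon: [(14,13) (18,13) (18,15) (14,15)]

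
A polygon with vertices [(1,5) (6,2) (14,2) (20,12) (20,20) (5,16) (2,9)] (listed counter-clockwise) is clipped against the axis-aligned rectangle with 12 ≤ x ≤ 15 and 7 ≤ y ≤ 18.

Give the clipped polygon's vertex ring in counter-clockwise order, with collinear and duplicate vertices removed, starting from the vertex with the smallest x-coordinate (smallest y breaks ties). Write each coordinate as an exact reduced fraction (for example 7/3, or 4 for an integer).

1. After x ≥ 12: [(12,2) (14,2) (20,12) (20,20) (12,268/15)]
2. After x ≤ 15: [(12,2) (14,2) (15,11/3) (15,56/3) (12,268/15)]
3. After y ≥ 7: [(12,7) (15,7) (15,56/3) (12,268/15)]
4. After y ≤ 18: [(12,7) (15,7) (15,18) (25/2,18) (12,268/15)]
5. Canonical ring: [(12,7) (15,7) (15,18) (25/2,18) (12,268/15)]

Clipped polygon: [(12,7) (15,7) (15,18) (25/2,18) (12,268/15)]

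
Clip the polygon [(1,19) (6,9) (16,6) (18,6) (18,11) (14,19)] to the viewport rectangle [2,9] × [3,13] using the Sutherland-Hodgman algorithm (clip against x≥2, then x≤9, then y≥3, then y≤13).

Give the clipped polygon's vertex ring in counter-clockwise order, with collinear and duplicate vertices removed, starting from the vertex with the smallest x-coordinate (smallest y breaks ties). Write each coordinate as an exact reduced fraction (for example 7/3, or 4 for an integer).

Clipped polygon: [(4,13) (6,9) (9,81/10) (9,13)]

1. After x ≥ 2: [(2,19) (2,17) (6,9) (16,6) (18,6) (18,11) (14,19)]
2. After x ≤ 9: [(9,19) (2,19) (2,17) (6,9) (9,81/10)]
3. After y ≥ 3: [(9,19) (2,19) (2,17) (6,9) (9,81/10)]
4. After y ≤ 13: [(9,13) (4,13) (6,9) (9,81/10)]
5. Canonical ring: [(4,13) (6,9) (9,81/10) (9,13)]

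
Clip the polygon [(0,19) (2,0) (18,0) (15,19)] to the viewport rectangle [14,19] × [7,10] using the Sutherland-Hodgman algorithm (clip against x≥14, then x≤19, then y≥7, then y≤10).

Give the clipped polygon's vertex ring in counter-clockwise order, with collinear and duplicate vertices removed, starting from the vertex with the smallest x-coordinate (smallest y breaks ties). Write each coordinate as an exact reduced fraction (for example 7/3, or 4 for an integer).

Clipped polygon: [(14,7) (321/19,7) (312/19,10) (14,10)]

1. After x ≥ 14: [(14,19) (14,0) (18,0) (15,19)]
2. After x ≤ 19: [(14,19) (14,0) (18,0) (15,19)]
3. After y ≥ 7: [(14,19) (14,7) (321/19,7) (15,19)]
4. After y ≤ 10: [(14,10) (14,7) (321/19,7) (312/19,10)]
5. Canonical ring: [(14,7) (321/19,7) (312/19,10) (14,10)]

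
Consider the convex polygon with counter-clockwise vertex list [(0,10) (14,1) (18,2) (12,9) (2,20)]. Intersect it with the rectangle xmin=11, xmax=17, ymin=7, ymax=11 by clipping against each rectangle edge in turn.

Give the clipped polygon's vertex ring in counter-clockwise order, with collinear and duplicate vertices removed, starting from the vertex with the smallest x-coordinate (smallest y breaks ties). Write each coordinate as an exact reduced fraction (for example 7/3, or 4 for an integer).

1. After x ≥ 11: [(11,41/14) (14,1) (18,2) (12,9) (11,101/10)]
2. After x ≤ 17: [(11,41/14) (14,1) (17,7/4) (17,19/6) (12,9) (11,101/10)]
3. After y ≥ 7: [(11,7) (96/7,7) (12,9) (11,101/10)]
4. After y ≤ 11: [(11,7) (96/7,7) (12,9) (11,101/10)]
5. Canonical ring: [(11,7) (96/7,7) (12,9) (11,101/10)]

Clipped polygon: [(11,7) (96/7,7) (12,9) (11,101/10)]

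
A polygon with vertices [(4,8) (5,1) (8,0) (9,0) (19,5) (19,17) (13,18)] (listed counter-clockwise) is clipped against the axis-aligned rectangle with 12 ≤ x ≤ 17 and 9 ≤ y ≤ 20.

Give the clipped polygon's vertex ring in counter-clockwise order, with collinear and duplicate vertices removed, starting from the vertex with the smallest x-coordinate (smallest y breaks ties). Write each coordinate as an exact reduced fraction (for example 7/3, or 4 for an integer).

Clipped polygon: [(12,9) (17,9) (17,52/3) (13,18) (12,152/9)]

1. After x ≥ 12: [(12,152/9) (12,3/2) (19,5) (19,17) (13,18)]
2. After x ≤ 17: [(12,152/9) (12,3/2) (17,4) (17,52/3) (13,18)]
3. After y ≥ 9: [(12,152/9) (12,9) (17,9) (17,52/3) (13,18)]
4. After y ≤ 20: [(12,152/9) (12,9) (17,9) (17,52/3) (13,18)]
5. Canonical ring: [(12,9) (17,9) (17,52/3) (13,18) (12,152/9)]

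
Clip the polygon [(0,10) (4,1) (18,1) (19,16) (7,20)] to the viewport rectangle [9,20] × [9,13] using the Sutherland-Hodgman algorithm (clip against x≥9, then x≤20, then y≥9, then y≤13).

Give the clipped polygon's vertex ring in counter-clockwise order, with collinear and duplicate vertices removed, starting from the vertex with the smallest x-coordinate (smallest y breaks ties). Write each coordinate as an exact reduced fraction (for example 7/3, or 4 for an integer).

1. After x ≥ 9: [(9,1) (18,1) (19,16) (9,58/3)]
2. After x ≤ 20: [(9,1) (18,1) (19,16) (9,58/3)]
3. After y ≥ 9: [(9,9) (278/15,9) (19,16) (9,58/3)]
4. After y ≤ 13: [(9,13) (9,9) (278/15,9) (94/5,13)]
5. Canonical ring: [(9,9) (278/15,9) (94/5,13) (9,13)]

Clipped polygon: [(9,9) (278/15,9) (94/5,13) (9,13)]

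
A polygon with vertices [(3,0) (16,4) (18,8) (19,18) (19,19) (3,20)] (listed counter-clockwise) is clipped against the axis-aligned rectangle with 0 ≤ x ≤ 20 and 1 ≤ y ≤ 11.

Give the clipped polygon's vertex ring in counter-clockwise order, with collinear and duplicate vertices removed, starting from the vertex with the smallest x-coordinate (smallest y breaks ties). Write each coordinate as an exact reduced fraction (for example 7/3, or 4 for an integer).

1. After x ≥ 0: [(3,0) (16,4) (18,8) (19,18) (19,19) (3,20)]
2. After x ≤ 20: [(3,0) (16,4) (18,8) (19,18) (19,19) (3,20)]
3. After y ≥ 1: [(3,1) (25/4,1) (16,4) (18,8) (19,18) (19,19) (3,20)]
4. After y ≤ 11: [(3,11) (3,1) (25/4,1) (16,4) (18,8) (183/10,11)]
5. Canonical ring: [(3,1) (25/4,1) (16,4) (18,8) (183/10,11) (3,11)]

Clipped polygon: [(3,1) (25/4,1) (16,4) (18,8) (183/10,11) (3,11)]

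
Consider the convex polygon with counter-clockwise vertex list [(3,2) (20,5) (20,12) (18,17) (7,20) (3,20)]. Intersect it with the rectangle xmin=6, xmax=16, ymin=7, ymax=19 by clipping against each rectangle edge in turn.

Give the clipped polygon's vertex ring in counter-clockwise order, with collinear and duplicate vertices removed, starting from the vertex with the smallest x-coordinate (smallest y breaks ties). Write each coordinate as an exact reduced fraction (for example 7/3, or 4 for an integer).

Clipped polygon: [(6,7) (16,7) (16,193/11) (32/3,19) (6,19)]

1. After x ≥ 6: [(6,43/17) (20,5) (20,12) (18,17) (7,20) (6,20)]
2. After x ≤ 16: [(6,43/17) (16,73/17) (16,193/11) (7,20) (6,20)]
3. After y ≥ 7: [(6,7) (16,7) (16,193/11) (7,20) (6,20)]
4. After y ≤ 19: [(6,19) (6,7) (16,7) (16,193/11) (32/3,19)]
5. Canonical ring: [(6,7) (16,7) (16,193/11) (32/3,19) (6,19)]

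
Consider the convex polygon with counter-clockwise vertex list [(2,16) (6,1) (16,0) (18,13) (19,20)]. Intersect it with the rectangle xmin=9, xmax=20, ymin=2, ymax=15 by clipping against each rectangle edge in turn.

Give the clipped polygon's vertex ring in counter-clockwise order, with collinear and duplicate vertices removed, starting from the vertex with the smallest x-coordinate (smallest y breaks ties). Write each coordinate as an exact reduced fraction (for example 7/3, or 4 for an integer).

Clipped polygon: [(9,2) (212/13,2) (18,13) (128/7,15) (9,15)]

1. After x ≥ 9: [(9,300/17) (9,7/10) (16,0) (18,13) (19,20)]
2. After x ≤ 20: [(9,300/17) (9,7/10) (16,0) (18,13) (19,20)]
3. After y ≥ 2: [(9,300/17) (9,2) (212/13,2) (18,13) (19,20)]
4. After y ≤ 15: [(9,15) (9,2) (212/13,2) (18,13) (128/7,15)]
5. Canonical ring: [(9,2) (212/13,2) (18,13) (128/7,15) (9,15)]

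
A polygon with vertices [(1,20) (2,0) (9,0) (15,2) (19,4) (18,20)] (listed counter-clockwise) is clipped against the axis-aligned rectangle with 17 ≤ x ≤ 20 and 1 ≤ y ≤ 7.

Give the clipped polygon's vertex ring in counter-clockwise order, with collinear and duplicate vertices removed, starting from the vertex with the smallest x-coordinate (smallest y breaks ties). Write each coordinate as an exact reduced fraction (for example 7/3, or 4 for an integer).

1. After x ≥ 17: [(17,20) (17,3) (19,4) (18,20)]
2. After x ≤ 20: [(17,20) (17,3) (19,4) (18,20)]
3. After y ≥ 1: [(17,20) (17,3) (19,4) (18,20)]
4. After y ≤ 7: [(17,7) (17,3) (19,4) (301/16,7)]
5. Canonical ring: [(17,3) (19,4) (301/16,7) (17,7)]

Clipped polygon: [(17,3) (19,4) (301/16,7) (17,7)]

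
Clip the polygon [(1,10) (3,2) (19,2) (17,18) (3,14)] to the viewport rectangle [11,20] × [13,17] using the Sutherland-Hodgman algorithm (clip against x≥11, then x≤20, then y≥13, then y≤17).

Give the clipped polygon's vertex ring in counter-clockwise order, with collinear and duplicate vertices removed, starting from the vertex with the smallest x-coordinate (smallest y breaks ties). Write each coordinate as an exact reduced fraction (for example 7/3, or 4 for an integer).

1. After x ≥ 11: [(11,2) (19,2) (17,18) (11,114/7)]
2. After x ≤ 20: [(11,2) (19,2) (17,18) (11,114/7)]
3. After y ≥ 13: [(11,13) (141/8,13) (17,18) (11,114/7)]
4. After y ≤ 17: [(11,13) (141/8,13) (137/8,17) (27/2,17) (11,114/7)]
5. Canonical ring: [(11,13) (141/8,13) (137/8,17) (27/2,17) (11,114/7)]

Clipped polygon: [(11,13) (141/8,13) (137/8,17) (27/2,17) (11,114/7)]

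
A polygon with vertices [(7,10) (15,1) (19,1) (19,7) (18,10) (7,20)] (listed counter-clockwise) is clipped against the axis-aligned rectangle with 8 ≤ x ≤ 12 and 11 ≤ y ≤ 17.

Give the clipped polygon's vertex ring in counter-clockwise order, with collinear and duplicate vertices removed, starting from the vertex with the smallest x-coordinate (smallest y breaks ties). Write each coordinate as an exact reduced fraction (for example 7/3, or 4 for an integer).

Clipped polygon: [(8,11) (12,11) (12,170/11) (103/10,17) (8,17)]

1. After x ≥ 8: [(8,71/8) (15,1) (19,1) (19,7) (18,10) (8,210/11)]
2. After x ≤ 12: [(8,71/8) (12,35/8) (12,170/11) (8,210/11)]
3. After y ≥ 11: [(8,11) (12,11) (12,170/11) (8,210/11)]
4. After y ≤ 17: [(8,17) (8,11) (12,11) (12,170/11) (103/10,17)]
5. Canonical ring: [(8,11) (12,11) (12,170/11) (103/10,17) (8,17)]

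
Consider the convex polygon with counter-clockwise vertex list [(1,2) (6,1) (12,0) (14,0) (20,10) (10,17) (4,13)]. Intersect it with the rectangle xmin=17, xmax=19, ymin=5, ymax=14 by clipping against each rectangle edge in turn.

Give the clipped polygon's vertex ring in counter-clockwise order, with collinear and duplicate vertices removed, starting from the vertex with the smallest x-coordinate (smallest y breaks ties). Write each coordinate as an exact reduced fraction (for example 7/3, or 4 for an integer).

Clipped polygon: [(17,5) (19,25/3) (19,107/10) (17,121/10)]

1. After x ≥ 17: [(17,5) (20,10) (17,121/10)]
2. After x ≤ 19: [(17,5) (19,25/3) (19,107/10) (17,121/10)]
3. After y ≥ 5: [(17,5) (19,25/3) (19,107/10) (17,121/10)]
4. After y ≤ 14: [(17,5) (19,25/3) (19,107/10) (17,121/10)]
5. Canonical ring: [(17,5) (19,25/3) (19,107/10) (17,121/10)]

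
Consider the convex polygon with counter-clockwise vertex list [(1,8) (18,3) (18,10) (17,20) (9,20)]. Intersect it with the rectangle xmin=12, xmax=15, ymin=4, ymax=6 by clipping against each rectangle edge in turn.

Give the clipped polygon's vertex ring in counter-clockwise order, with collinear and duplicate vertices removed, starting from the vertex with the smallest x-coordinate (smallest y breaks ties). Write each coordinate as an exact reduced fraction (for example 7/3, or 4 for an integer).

Clipped polygon: [(12,81/17) (73/5,4) (15,4) (15,6) (12,6)]

1. After x ≥ 12: [(12,81/17) (18,3) (18,10) (17,20) (12,20)]
2. After x ≤ 15: [(12,81/17) (15,66/17) (15,20) (12,20)]
3. After y ≥ 4: [(12,81/17) (73/5,4) (15,4) (15,20) (12,20)]
4. After y ≤ 6: [(12,6) (12,81/17) (73/5,4) (15,4) (15,6)]
5. Canonical ring: [(12,81/17) (73/5,4) (15,4) (15,6) (12,6)]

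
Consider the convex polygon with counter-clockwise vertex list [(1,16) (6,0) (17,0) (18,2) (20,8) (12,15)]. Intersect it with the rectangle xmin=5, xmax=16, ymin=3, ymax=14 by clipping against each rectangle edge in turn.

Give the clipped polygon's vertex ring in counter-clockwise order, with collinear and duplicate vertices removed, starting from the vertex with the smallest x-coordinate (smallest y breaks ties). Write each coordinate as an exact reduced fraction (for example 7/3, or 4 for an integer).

1. After x ≥ 5: [(5,172/11) (5,16/5) (6,0) (17,0) (18,2) (20,8) (12,15)]
2. After x ≤ 16: [(5,172/11) (5,16/5) (6,0) (16,0) (16,23/2) (12,15)]
3. After y ≥ 3: [(5,172/11) (5,16/5) (81/16,3) (16,3) (16,23/2) (12,15)]
4. After y ≤ 14: [(5,14) (5,16/5) (81/16,3) (16,3) (16,23/2) (92/7,14)]
5. Canonical ring: [(5,16/5) (81/16,3) (16,3) (16,23/2) (92/7,14) (5,14)]

Clipped polygon: [(5,16/5) (81/16,3) (16,3) (16,23/2) (92/7,14) (5,14)]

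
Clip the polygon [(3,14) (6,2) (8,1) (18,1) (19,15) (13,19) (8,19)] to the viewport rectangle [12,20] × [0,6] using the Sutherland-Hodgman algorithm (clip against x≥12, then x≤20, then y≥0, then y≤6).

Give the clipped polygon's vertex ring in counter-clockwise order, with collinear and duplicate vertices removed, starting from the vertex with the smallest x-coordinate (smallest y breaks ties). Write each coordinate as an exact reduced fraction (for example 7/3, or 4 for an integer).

1. After x ≥ 12: [(12,1) (18,1) (19,15) (13,19) (12,19)]
2. After x ≤ 20: [(12,1) (18,1) (19,15) (13,19) (12,19)]
3. After y ≥ 0: [(12,1) (18,1) (19,15) (13,19) (12,19)]
4. After y ≤ 6: [(12,6) (12,1) (18,1) (257/14,6)]
5. Canonical ring: [(12,1) (18,1) (257/14,6) (12,6)]

Clipped polygon: [(12,1) (18,1) (257/14,6) (12,6)]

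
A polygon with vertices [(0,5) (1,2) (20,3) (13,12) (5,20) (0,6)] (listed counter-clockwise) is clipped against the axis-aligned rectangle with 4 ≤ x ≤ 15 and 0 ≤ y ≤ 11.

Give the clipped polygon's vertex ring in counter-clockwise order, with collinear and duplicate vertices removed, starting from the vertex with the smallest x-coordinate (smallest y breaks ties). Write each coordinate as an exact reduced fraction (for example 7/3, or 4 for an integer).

Clipped polygon: [(4,41/19) (15,52/19) (15,66/7) (124/9,11) (4,11)]

1. After x ≥ 4: [(4,41/19) (20,3) (13,12) (5,20) (4,86/5)]
2. After x ≤ 15: [(4,41/19) (15,52/19) (15,66/7) (13,12) (5,20) (4,86/5)]
3. After y ≥ 0: [(4,41/19) (15,52/19) (15,66/7) (13,12) (5,20) (4,86/5)]
4. After y ≤ 11: [(4,11) (4,41/19) (15,52/19) (15,66/7) (124/9,11)]
5. Canonical ring: [(4,41/19) (15,52/19) (15,66/7) (124/9,11) (4,11)]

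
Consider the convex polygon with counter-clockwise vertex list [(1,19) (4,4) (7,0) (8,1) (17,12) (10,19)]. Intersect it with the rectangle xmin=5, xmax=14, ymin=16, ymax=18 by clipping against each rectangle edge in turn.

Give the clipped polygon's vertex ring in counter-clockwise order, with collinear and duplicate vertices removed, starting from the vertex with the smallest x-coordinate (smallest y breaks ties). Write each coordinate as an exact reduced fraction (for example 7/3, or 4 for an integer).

Clipped polygon: [(5,16) (13,16) (11,18) (5,18)]

1. After x ≥ 5: [(5,19) (5,8/3) (7,0) (8,1) (17,12) (10,19)]
2. After x ≤ 14: [(5,19) (5,8/3) (7,0) (8,1) (14,25/3) (14,15) (10,19)]
3. After y ≥ 16: [(5,19) (5,16) (13,16) (10,19)]
4. After y ≤ 18: [(5,18) (5,16) (13,16) (11,18)]
5. Canonical ring: [(5,16) (13,16) (11,18) (5,18)]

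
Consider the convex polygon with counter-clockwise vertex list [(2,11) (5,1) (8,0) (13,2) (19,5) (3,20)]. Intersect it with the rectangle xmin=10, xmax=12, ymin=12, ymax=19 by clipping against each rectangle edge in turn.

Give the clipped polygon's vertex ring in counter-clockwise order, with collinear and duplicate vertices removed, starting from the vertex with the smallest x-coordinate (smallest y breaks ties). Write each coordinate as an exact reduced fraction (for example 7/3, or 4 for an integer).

Clipped polygon: [(10,12) (173/15,12) (10,215/16)]

1. After x ≥ 10: [(10,4/5) (13,2) (19,5) (10,215/16)]
2. After x ≤ 12: [(10,4/5) (12,8/5) (12,185/16) (10,215/16)]
3. After y ≥ 12: [(10,12) (173/15,12) (10,215/16)]
4. After y ≤ 19: [(10,12) (173/15,12) (10,215/16)]
5. Canonical ring: [(10,12) (173/15,12) (10,215/16)]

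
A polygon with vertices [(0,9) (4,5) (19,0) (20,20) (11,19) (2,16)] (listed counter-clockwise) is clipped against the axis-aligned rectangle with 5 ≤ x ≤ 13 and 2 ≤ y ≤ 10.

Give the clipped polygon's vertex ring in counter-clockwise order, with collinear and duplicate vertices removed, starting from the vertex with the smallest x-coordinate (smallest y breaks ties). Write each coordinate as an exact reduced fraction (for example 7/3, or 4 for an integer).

Clipped polygon: [(5,14/3) (13,2) (13,10) (5,10)]

1. After x ≥ 5: [(5,14/3) (19,0) (20,20) (11,19) (5,17)]
2. After x ≤ 13: [(5,14/3) (13,2) (13,173/9) (11,19) (5,17)]
3. After y ≥ 2: [(5,14/3) (13,2) (13,173/9) (11,19) (5,17)]
4. After y ≤ 10: [(5,10) (5,14/3) (13,2) (13,10)]
5. Canonical ring: [(5,14/3) (13,2) (13,10) (5,10)]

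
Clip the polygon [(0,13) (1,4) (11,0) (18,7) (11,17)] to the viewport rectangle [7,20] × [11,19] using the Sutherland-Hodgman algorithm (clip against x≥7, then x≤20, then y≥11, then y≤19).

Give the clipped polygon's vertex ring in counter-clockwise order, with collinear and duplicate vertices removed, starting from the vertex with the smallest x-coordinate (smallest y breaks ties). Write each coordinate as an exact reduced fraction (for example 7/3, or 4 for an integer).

1. After x ≥ 7: [(7,171/11) (7,8/5) (11,0) (18,7) (11,17)]
2. After x ≤ 20: [(7,171/11) (7,8/5) (11,0) (18,7) (11,17)]
3. After y ≥ 11: [(7,171/11) (7,11) (76/5,11) (11,17)]
4. After y ≤ 19: [(7,171/11) (7,11) (76/5,11) (11,17)]
5. Canonical ring: [(7,11) (76/5,11) (11,17) (7,171/11)]

Clipped polygon: [(7,11) (76/5,11) (11,17) (7,171/11)]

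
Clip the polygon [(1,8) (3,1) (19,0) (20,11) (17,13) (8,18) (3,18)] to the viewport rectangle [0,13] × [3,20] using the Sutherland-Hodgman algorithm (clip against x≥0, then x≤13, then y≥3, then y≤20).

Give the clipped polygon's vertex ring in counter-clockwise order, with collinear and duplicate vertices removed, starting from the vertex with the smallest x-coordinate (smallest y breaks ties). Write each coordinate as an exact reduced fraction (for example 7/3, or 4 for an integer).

Clipped polygon: [(1,8) (17/7,3) (13,3) (13,137/9) (8,18) (3,18)]

1. After x ≥ 0: [(1,8) (3,1) (19,0) (20,11) (17,13) (8,18) (3,18)]
2. After x ≤ 13: [(1,8) (3,1) (13,3/8) (13,137/9) (8,18) (3,18)]
3. After y ≥ 3: [(1,8) (17/7,3) (13,3) (13,137/9) (8,18) (3,18)]
4. After y ≤ 20: [(1,8) (17/7,3) (13,3) (13,137/9) (8,18) (3,18)]
5. Canonical ring: [(1,8) (17/7,3) (13,3) (13,137/9) (8,18) (3,18)]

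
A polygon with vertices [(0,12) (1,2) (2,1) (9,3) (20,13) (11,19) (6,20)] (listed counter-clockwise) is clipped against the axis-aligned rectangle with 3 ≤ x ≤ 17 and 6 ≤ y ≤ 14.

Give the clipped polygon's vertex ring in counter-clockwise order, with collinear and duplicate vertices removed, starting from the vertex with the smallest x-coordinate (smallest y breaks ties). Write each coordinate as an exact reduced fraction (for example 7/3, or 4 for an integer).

Clipped polygon: [(3,6) (123/10,6) (17,113/11) (17,14) (3,14)]

1. After x ≥ 3: [(3,16) (3,9/7) (9,3) (20,13) (11,19) (6,20)]
2. After x ≤ 17: [(3,16) (3,9/7) (9,3) (17,113/11) (17,15) (11,19) (6,20)]
3. After y ≥ 6: [(3,16) (3,6) (123/10,6) (17,113/11) (17,15) (11,19) (6,20)]
4. After y ≤ 14: [(3,14) (3,6) (123/10,6) (17,113/11) (17,14)]
5. Canonical ring: [(3,6) (123/10,6) (17,113/11) (17,14) (3,14)]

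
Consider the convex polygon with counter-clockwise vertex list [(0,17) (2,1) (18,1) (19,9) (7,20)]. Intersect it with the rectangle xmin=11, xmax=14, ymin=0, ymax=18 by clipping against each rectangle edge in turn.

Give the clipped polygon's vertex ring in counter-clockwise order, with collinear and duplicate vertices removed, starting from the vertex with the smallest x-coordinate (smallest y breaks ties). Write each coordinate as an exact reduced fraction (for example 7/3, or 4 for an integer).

1. After x ≥ 11: [(11,1) (18,1) (19,9) (11,49/3)]
2. After x ≤ 14: [(11,1) (14,1) (14,163/12) (11,49/3)]
3. After y ≥ 0: [(11,1) (14,1) (14,163/12) (11,49/3)]
4. After y ≤ 18: [(11,1) (14,1) (14,163/12) (11,49/3)]
5. Canonical ring: [(11,1) (14,1) (14,163/12) (11,49/3)]

Clipped polygon: [(11,1) (14,1) (14,163/12) (11,49/3)]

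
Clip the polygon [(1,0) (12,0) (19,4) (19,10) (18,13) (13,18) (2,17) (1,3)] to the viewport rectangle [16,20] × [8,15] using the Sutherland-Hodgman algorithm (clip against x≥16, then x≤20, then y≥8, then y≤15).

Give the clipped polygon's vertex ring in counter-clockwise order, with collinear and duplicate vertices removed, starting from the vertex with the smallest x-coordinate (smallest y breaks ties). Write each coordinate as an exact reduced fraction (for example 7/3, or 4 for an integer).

Clipped polygon: [(16,8) (19,8) (19,10) (18,13) (16,15)]

1. After x ≥ 16: [(16,16/7) (19,4) (19,10) (18,13) (16,15)]
2. After x ≤ 20: [(16,16/7) (19,4) (19,10) (18,13) (16,15)]
3. After y ≥ 8: [(16,8) (19,8) (19,10) (18,13) (16,15)]
4. After y ≤ 15: [(16,8) (19,8) (19,10) (18,13) (16,15)]
5. Canonical ring: [(16,8) (19,8) (19,10) (18,13) (16,15)]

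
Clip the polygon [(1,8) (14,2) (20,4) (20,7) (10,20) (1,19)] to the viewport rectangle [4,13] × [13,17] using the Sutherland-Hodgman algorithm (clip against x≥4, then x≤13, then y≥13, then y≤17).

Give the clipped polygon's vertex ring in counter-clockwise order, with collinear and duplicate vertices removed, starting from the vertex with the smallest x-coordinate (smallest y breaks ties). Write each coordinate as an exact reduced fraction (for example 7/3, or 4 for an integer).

1. After x ≥ 4: [(4,86/13) (14,2) (20,4) (20,7) (10,20) (4,58/3)]
2. After x ≤ 13: [(4,86/13) (13,32/13) (13,161/10) (10,20) (4,58/3)]
3. After y ≥ 13: [(4,13) (13,13) (13,161/10) (10,20) (4,58/3)]
4. After y ≤ 17: [(4,17) (4,13) (13,13) (13,161/10) (160/13,17)]
5. Canonical ring: [(4,13) (13,13) (13,161/10) (160/13,17) (4,17)]

Clipped polygon: [(4,13) (13,13) (13,161/10) (160/13,17) (4,17)]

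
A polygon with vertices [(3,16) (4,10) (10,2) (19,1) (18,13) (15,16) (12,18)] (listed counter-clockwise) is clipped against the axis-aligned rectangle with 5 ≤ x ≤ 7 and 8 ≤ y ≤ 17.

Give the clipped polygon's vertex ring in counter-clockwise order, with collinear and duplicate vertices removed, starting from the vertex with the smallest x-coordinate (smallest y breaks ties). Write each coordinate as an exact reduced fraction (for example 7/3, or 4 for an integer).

Clipped polygon: [(5,26/3) (11/2,8) (7,8) (7,152/9) (5,148/9)]

1. After x ≥ 5: [(5,148/9) (5,26/3) (10,2) (19,1) (18,13) (15,16) (12,18)]
2. After x ≤ 7: [(7,152/9) (5,148/9) (5,26/3) (7,6)]
3. After y ≥ 8: [(7,8) (7,152/9) (5,148/9) (5,26/3) (11/2,8)]
4. After y ≤ 17: [(7,8) (7,152/9) (5,148/9) (5,26/3) (11/2,8)]
5. Canonical ring: [(5,26/3) (11/2,8) (7,8) (7,152/9) (5,148/9)]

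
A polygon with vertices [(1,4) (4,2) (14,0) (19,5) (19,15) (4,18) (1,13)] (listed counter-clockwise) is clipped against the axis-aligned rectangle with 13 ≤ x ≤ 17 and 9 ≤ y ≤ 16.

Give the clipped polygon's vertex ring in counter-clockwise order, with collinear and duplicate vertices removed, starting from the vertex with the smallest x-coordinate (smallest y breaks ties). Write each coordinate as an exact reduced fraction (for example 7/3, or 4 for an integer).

Clipped polygon: [(13,9) (17,9) (17,77/5) (14,16) (13,16)]

1. After x ≥ 13: [(13,1/5) (14,0) (19,5) (19,15) (13,81/5)]
2. After x ≤ 17: [(13,1/5) (14,0) (17,3) (17,77/5) (13,81/5)]
3. After y ≥ 9: [(13,9) (17,9) (17,77/5) (13,81/5)]
4. After y ≤ 16: [(13,16) (13,9) (17,9) (17,77/5) (14,16)]
5. Canonical ring: [(13,9) (17,9) (17,77/5) (14,16) (13,16)]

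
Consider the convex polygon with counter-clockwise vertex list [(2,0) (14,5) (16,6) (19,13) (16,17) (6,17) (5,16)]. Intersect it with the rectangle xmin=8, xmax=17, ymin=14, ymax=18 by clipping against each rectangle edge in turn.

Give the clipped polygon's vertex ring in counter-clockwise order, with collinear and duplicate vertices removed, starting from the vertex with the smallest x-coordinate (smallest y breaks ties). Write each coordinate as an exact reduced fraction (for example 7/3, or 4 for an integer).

1. After x ≥ 8: [(8,5/2) (14,5) (16,6) (19,13) (16,17) (8,17)]
2. After x ≤ 17: [(8,5/2) (14,5) (16,6) (17,25/3) (17,47/3) (16,17) (8,17)]
3. After y ≥ 14: [(8,14) (17,14) (17,47/3) (16,17) (8,17)]
4. After y ≤ 18: [(8,14) (17,14) (17,47/3) (16,17) (8,17)]
5. Canonical ring: [(8,14) (17,14) (17,47/3) (16,17) (8,17)]

Clipped polygon: [(8,14) (17,14) (17,47/3) (16,17) (8,17)]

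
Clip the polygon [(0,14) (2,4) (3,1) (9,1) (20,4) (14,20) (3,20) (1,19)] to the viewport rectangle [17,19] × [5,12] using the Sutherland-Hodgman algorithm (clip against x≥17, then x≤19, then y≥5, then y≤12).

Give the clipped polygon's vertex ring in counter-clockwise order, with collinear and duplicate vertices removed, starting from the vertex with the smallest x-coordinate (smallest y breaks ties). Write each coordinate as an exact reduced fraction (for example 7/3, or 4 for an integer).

1. After x ≥ 17: [(17,35/11) (20,4) (17,12)]
2. After x ≤ 19: [(17,35/11) (19,41/11) (19,20/3) (17,12)]
3. After y ≥ 5: [(17,5) (19,5) (19,20/3) (17,12)]
4. After y ≤ 12: [(17,5) (19,5) (19,20/3) (17,12)]
5. Canonical ring: [(17,5) (19,5) (19,20/3) (17,12)]

Clipped polygon: [(17,5) (19,5) (19,20/3) (17,12)]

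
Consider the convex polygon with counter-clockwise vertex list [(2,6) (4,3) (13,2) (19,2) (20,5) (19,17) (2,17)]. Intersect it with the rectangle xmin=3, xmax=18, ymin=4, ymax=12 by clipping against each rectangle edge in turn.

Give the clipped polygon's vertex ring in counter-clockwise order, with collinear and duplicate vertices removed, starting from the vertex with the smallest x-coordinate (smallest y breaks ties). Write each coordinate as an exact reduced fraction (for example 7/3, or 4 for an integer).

1. After x ≥ 3: [(3,9/2) (4,3) (13,2) (19,2) (20,5) (19,17) (3,17)]
2. After x ≤ 18: [(3,9/2) (4,3) (13,2) (18,2) (18,17) (3,17)]
3. After y ≥ 4: [(3,9/2) (10/3,4) (18,4) (18,17) (3,17)]
4. After y ≤ 12: [(3,12) (3,9/2) (10/3,4) (18,4) (18,12)]
5. Canonical ring: [(3,9/2) (10/3,4) (18,4) (18,12) (3,12)]

Clipped polygon: [(3,9/2) (10/3,4) (18,4) (18,12) (3,12)]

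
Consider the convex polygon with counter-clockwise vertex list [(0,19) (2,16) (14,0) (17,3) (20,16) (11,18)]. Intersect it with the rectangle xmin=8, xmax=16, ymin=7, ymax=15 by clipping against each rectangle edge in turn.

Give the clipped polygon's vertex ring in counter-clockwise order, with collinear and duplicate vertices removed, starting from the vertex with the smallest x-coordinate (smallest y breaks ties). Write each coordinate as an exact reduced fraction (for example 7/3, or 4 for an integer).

Clipped polygon: [(8,8) (35/4,7) (16,7) (16,15) (8,15)]

1. After x ≥ 8: [(8,201/11) (8,8) (14,0) (17,3) (20,16) (11,18)]
2. After x ≤ 16: [(8,201/11) (8,8) (14,0) (16,2) (16,152/9) (11,18)]
3. After y ≥ 7: [(8,201/11) (8,8) (35/4,7) (16,7) (16,152/9) (11,18)]
4. After y ≤ 15: [(8,15) (8,8) (35/4,7) (16,7) (16,15)]
5. Canonical ring: [(8,8) (35/4,7) (16,7) (16,15) (8,15)]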